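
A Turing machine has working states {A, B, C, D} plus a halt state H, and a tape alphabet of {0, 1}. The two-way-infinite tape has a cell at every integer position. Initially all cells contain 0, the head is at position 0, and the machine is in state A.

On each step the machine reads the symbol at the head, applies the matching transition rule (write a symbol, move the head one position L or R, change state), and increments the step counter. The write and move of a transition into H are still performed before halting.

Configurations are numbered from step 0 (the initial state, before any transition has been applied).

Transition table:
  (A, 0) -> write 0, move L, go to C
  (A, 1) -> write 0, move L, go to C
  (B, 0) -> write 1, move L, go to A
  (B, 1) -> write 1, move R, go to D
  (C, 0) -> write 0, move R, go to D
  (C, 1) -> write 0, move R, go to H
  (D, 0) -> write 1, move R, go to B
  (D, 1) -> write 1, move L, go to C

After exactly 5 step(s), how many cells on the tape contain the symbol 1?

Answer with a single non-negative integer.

Step 1: in state A at pos 0, read 0 -> (A,0)->write 0,move L,goto C. Now: state=C, head=-1, tape[-2..1]=0000 (head:  ^)
Step 2: in state C at pos -1, read 0 -> (C,0)->write 0,move R,goto D. Now: state=D, head=0, tape[-2..1]=0000 (head:   ^)
Step 3: in state D at pos 0, read 0 -> (D,0)->write 1,move R,goto B. Now: state=B, head=1, tape[-2..2]=00100 (head:    ^)
Step 4: in state B at pos 1, read 0 -> (B,0)->write 1,move L,goto A. Now: state=A, head=0, tape[-2..2]=00110 (head:   ^)
Step 5: in state A at pos 0, read 1 -> (A,1)->write 0,move L,goto C. Now: state=C, head=-1, tape[-2..2]=00010 (head:  ^)
Cells containing 1 after step 5: {1} -> 1 cell(s)

Answer: 1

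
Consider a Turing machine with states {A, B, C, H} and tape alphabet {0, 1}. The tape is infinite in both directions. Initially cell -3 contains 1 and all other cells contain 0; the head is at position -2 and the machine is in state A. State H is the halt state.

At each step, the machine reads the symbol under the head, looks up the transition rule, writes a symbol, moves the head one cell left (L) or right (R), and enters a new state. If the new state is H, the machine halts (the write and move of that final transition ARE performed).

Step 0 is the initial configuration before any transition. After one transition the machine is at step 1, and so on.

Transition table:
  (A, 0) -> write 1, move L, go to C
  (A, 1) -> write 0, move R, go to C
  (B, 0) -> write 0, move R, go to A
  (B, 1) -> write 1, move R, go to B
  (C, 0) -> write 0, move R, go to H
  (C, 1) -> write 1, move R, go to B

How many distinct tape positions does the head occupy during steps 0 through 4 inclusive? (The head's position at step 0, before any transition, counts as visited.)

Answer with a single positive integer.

Answer: 4

Derivation:
Step 1: in state A at pos -2, read 0 -> (A,0)->write 1,move L,goto C. Now: state=C, head=-3, tape[-4..-1]=0110 (head:  ^)
Step 2: in state C at pos -3, read 1 -> (C,1)->write 1,move R,goto B. Now: state=B, head=-2, tape[-4..-1]=0110 (head:   ^)
Step 3: in state B at pos -2, read 1 -> (B,1)->write 1,move R,goto B. Now: state=B, head=-1, tape[-4..0]=01100 (head:    ^)
Step 4: in state B at pos -1, read 0 -> (B,0)->write 0,move R,goto A. Now: state=A, head=0, tape[-4..1]=011000 (head:     ^)
Head positions at steps 0..4: starting at -2, distinct positions visited = {-3, -2, -1, 0} -> 4 position(s)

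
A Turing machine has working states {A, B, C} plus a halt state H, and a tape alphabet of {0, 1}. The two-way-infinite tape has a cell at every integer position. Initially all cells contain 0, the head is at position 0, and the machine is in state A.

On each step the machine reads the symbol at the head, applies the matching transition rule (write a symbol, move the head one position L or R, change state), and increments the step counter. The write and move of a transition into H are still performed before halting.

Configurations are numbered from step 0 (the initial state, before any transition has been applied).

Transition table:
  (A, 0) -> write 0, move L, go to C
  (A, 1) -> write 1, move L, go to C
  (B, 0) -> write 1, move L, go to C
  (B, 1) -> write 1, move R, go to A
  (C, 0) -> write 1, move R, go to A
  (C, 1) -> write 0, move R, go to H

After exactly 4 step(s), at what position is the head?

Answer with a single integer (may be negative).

Answer: 0

Derivation:
Step 1: in state A at pos 0, read 0 -> (A,0)->write 0,move L,goto C. Now: state=C, head=-1, tape[-2..1]=0000 (head:  ^)
Step 2: in state C at pos -1, read 0 -> (C,0)->write 1,move R,goto A. Now: state=A, head=0, tape[-2..1]=0100 (head:   ^)
Step 3: in state A at pos 0, read 0 -> (A,0)->write 0,move L,goto C. Now: state=C, head=-1, tape[-2..1]=0100 (head:  ^)
Step 4: in state C at pos -1, read 1 -> (C,1)->write 0,move R,goto H. Now: state=H, head=0, tape[-2..1]=0000 (head:   ^)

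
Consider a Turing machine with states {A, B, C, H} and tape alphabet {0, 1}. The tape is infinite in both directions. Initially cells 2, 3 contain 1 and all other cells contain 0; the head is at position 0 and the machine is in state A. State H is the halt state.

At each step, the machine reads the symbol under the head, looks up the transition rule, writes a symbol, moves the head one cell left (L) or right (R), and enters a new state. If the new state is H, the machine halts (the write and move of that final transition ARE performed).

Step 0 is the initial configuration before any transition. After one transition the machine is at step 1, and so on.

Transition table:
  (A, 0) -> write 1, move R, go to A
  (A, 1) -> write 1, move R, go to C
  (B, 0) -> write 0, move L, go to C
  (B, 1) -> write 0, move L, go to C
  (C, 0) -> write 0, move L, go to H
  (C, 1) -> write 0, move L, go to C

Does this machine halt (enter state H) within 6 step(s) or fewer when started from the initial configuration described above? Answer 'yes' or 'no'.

Answer: no

Derivation:
Step 1: in state A at pos 0, read 0 -> (A,0)->write 1,move R,goto A. Now: state=A, head=1, tape[-1..4]=010110 (head:   ^)
Step 2: in state A at pos 1, read 0 -> (A,0)->write 1,move R,goto A. Now: state=A, head=2, tape[-1..4]=011110 (head:    ^)
Step 3: in state A at pos 2, read 1 -> (A,1)->write 1,move R,goto C. Now: state=C, head=3, tape[-1..4]=011110 (head:     ^)
Step 4: in state C at pos 3, read 1 -> (C,1)->write 0,move L,goto C. Now: state=C, head=2, tape[-1..4]=011100 (head:    ^)
Step 5: in state C at pos 2, read 1 -> (C,1)->write 0,move L,goto C. Now: state=C, head=1, tape[-1..4]=011000 (head:   ^)
Step 6: in state C at pos 1, read 1 -> (C,1)->write 0,move L,goto C. Now: state=C, head=0, tape[-1..4]=010000 (head:  ^)
After 6 step(s): state = C (not H) -> not halted within 6 -> no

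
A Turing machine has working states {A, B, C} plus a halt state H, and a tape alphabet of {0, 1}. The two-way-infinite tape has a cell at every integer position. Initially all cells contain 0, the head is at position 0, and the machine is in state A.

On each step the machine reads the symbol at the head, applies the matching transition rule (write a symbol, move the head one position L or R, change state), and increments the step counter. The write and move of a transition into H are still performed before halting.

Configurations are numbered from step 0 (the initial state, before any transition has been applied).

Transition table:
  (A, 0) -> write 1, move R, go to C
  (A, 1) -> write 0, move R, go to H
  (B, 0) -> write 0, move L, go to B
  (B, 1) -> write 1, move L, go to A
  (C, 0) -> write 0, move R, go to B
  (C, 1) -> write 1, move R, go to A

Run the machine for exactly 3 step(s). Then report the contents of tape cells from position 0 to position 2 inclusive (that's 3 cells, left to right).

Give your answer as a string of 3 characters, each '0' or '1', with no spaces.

Answer: 100

Derivation:
Step 1: in state A at pos 0, read 0 -> (A,0)->write 1,move R,goto C. Now: state=C, head=1, tape[-1..2]=0100 (head:   ^)
Step 2: in state C at pos 1, read 0 -> (C,0)->write 0,move R,goto B. Now: state=B, head=2, tape[-1..3]=01000 (head:    ^)
Step 3: in state B at pos 2, read 0 -> (B,0)->write 0,move L,goto B. Now: state=B, head=1, tape[-1..3]=01000 (head:   ^)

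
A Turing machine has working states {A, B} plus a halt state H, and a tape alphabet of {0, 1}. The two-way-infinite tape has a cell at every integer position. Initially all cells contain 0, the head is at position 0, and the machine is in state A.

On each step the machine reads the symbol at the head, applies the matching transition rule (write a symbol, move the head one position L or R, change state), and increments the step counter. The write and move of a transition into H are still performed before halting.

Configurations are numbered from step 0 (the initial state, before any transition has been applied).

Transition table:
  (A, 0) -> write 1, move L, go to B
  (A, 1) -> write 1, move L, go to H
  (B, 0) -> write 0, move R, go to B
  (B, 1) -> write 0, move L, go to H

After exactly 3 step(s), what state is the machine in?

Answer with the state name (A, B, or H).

Step 1: in state A at pos 0, read 0 -> (A,0)->write 1,move L,goto B. Now: state=B, head=-1, tape[-2..1]=0010 (head:  ^)
Step 2: in state B at pos -1, read 0 -> (B,0)->write 0,move R,goto B. Now: state=B, head=0, tape[-2..1]=0010 (head:   ^)
Step 3: in state B at pos 0, read 1 -> (B,1)->write 0,move L,goto H. Now: state=H, head=-1, tape[-2..1]=0000 (head:  ^)

Answer: H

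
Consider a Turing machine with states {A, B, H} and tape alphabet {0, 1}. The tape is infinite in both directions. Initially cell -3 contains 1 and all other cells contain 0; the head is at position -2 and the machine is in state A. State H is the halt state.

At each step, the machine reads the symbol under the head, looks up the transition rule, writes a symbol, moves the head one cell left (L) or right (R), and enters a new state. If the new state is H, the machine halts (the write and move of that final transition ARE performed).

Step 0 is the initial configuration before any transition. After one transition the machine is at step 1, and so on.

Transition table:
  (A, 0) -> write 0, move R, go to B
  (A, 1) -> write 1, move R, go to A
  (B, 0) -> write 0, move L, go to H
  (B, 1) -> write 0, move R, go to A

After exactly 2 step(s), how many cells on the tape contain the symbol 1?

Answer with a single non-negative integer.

Step 1: in state A at pos -2, read 0 -> (A,0)->write 0,move R,goto B. Now: state=B, head=-1, tape[-4..0]=01000 (head:    ^)
Step 2: in state B at pos -1, read 0 -> (B,0)->write 0,move L,goto H. Now: state=H, head=-2, tape[-4..0]=01000 (head:   ^)
Cells containing 1 after step 2: {-3} -> 1 cell(s)

Answer: 1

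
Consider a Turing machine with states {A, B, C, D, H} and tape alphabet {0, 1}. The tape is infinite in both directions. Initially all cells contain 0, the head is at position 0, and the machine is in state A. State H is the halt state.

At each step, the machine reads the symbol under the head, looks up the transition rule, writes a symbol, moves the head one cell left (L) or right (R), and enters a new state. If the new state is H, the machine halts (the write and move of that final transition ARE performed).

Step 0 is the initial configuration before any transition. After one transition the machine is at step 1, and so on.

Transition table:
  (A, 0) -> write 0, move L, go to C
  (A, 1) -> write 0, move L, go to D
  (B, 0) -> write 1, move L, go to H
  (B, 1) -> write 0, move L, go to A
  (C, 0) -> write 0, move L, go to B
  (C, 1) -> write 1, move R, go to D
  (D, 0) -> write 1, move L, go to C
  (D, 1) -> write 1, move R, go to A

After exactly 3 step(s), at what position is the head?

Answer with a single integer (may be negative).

Step 1: in state A at pos 0, read 0 -> (A,0)->write 0,move L,goto C. Now: state=C, head=-1, tape[-2..1]=0000 (head:  ^)
Step 2: in state C at pos -1, read 0 -> (C,0)->write 0,move L,goto B. Now: state=B, head=-2, tape[-3..1]=00000 (head:  ^)
Step 3: in state B at pos -2, read 0 -> (B,0)->write 1,move L,goto H. Now: state=H, head=-3, tape[-4..1]=001000 (head:  ^)

Answer: -3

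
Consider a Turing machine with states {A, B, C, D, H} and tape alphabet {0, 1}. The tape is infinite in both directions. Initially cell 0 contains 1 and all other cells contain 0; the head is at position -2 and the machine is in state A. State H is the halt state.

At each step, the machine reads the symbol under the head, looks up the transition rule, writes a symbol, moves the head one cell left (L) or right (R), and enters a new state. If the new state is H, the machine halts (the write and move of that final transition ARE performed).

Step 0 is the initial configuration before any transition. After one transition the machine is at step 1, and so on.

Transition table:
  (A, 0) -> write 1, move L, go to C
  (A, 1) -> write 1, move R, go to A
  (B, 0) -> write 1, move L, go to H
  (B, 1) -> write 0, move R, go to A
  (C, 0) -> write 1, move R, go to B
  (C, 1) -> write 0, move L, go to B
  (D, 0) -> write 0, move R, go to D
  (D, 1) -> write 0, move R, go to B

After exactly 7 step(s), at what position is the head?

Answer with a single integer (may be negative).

Answer: 1

Derivation:
Step 1: in state A at pos -2, read 0 -> (A,0)->write 1,move L,goto C. Now: state=C, head=-3, tape[-4..1]=001010 (head:  ^)
Step 2: in state C at pos -3, read 0 -> (C,0)->write 1,move R,goto B. Now: state=B, head=-2, tape[-4..1]=011010 (head:   ^)
Step 3: in state B at pos -2, read 1 -> (B,1)->write 0,move R,goto A. Now: state=A, head=-1, tape[-4..1]=010010 (head:    ^)
Step 4: in state A at pos -1, read 0 -> (A,0)->write 1,move L,goto C. Now: state=C, head=-2, tape[-4..1]=010110 (head:   ^)
Step 5: in state C at pos -2, read 0 -> (C,0)->write 1,move R,goto B. Now: state=B, head=-1, tape[-4..1]=011110 (head:    ^)
Step 6: in state B at pos -1, read 1 -> (B,1)->write 0,move R,goto A. Now: state=A, head=0, tape[-4..1]=011010 (head:     ^)
Step 7: in state A at pos 0, read 1 -> (A,1)->write 1,move R,goto A. Now: state=A, head=1, tape[-4..2]=0110100 (head:      ^)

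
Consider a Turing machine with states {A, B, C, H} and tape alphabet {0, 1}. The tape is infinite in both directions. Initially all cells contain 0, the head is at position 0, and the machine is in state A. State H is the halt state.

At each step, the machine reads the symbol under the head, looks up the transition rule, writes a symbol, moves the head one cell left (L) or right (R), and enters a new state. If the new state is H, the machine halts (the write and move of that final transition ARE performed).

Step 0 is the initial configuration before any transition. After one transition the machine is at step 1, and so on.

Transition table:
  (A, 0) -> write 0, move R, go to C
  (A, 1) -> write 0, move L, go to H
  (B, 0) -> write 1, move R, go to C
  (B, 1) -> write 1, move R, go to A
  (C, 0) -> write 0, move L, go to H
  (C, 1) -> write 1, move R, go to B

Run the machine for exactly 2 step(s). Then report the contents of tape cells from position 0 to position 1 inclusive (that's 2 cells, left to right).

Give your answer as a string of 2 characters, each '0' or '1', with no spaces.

Step 1: in state A at pos 0, read 0 -> (A,0)->write 0,move R,goto C. Now: state=C, head=1, tape[-1..2]=0000 (head:   ^)
Step 2: in state C at pos 1, read 0 -> (C,0)->write 0,move L,goto H. Now: state=H, head=0, tape[-1..2]=0000 (head:  ^)

Answer: 00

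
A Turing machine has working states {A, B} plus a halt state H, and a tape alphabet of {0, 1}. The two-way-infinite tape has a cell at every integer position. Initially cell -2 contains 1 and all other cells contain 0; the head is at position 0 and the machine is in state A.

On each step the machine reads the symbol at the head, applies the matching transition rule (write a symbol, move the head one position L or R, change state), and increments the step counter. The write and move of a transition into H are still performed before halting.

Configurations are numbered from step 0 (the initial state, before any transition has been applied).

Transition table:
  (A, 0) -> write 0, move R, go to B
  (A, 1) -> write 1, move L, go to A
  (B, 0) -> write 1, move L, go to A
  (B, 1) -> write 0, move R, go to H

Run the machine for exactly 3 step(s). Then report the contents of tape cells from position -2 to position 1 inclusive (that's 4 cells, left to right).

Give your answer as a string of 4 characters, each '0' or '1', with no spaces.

Step 1: in state A at pos 0, read 0 -> (A,0)->write 0,move R,goto B. Now: state=B, head=1, tape[-3..2]=010000 (head:     ^)
Step 2: in state B at pos 1, read 0 -> (B,0)->write 1,move L,goto A. Now: state=A, head=0, tape[-3..2]=010010 (head:    ^)
Step 3: in state A at pos 0, read 0 -> (A,0)->write 0,move R,goto B. Now: state=B, head=1, tape[-3..2]=010010 (head:     ^)

Answer: 1001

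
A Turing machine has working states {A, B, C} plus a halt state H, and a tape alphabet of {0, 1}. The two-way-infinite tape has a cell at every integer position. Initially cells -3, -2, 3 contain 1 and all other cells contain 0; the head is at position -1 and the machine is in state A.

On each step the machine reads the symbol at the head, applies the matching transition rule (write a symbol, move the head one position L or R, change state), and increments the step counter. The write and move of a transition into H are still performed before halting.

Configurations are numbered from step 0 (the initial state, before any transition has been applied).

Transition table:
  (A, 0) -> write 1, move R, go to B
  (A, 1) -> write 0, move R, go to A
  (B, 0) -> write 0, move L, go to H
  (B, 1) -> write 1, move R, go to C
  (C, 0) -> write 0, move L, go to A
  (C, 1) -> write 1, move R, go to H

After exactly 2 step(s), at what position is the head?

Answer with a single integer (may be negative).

Step 1: in state A at pos -1, read 0 -> (A,0)->write 1,move R,goto B. Now: state=B, head=0, tape[-4..4]=011100010 (head:     ^)
Step 2: in state B at pos 0, read 0 -> (B,0)->write 0,move L,goto H. Now: state=H, head=-1, tape[-4..4]=011100010 (head:    ^)

Answer: -1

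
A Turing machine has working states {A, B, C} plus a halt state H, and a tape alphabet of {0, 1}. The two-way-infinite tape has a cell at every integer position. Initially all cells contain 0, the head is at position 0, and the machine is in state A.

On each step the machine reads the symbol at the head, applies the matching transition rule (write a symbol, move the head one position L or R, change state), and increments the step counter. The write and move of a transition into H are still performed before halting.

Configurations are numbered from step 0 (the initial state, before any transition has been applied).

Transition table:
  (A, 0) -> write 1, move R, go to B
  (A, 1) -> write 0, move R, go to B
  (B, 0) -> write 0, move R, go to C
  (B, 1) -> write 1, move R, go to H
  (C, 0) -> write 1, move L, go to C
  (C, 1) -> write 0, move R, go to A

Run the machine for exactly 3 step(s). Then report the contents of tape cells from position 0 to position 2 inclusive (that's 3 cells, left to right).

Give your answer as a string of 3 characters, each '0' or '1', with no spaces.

Step 1: in state A at pos 0, read 0 -> (A,0)->write 1,move R,goto B. Now: state=B, head=1, tape[-1..2]=0100 (head:   ^)
Step 2: in state B at pos 1, read 0 -> (B,0)->write 0,move R,goto C. Now: state=C, head=2, tape[-1..3]=01000 (head:    ^)
Step 3: in state C at pos 2, read 0 -> (C,0)->write 1,move L,goto C. Now: state=C, head=1, tape[-1..3]=01010 (head:   ^)

Answer: 101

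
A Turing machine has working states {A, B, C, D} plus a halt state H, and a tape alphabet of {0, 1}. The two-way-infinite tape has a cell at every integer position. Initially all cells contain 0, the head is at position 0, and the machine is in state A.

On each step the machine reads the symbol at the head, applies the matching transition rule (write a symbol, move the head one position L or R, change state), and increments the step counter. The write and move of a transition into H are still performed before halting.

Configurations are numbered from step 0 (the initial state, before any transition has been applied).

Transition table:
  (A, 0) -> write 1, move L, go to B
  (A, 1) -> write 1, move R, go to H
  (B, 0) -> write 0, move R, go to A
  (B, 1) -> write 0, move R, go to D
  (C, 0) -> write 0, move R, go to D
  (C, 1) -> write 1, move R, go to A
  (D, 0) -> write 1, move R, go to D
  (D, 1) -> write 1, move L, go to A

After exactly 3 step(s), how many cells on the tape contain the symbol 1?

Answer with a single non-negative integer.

Answer: 1

Derivation:
Step 1: in state A at pos 0, read 0 -> (A,0)->write 1,move L,goto B. Now: state=B, head=-1, tape[-2..1]=0010 (head:  ^)
Step 2: in state B at pos -1, read 0 -> (B,0)->write 0,move R,goto A. Now: state=A, head=0, tape[-2..1]=0010 (head:   ^)
Step 3: in state A at pos 0, read 1 -> (A,1)->write 1,move R,goto H. Now: state=H, head=1, tape[-2..2]=00100 (head:    ^)
Cells containing 1 after step 3: {0} -> 1 cell(s)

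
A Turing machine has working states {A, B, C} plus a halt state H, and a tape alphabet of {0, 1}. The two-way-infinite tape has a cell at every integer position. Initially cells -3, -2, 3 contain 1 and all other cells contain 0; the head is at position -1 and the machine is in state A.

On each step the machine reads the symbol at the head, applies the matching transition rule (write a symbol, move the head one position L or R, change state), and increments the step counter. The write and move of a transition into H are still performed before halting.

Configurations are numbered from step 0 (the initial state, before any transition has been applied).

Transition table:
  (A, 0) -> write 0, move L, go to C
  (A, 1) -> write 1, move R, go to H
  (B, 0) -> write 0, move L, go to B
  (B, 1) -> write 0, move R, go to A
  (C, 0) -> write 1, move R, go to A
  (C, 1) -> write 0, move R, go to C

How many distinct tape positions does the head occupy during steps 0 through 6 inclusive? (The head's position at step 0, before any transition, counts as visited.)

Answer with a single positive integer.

Answer: 4

Derivation:
Step 1: in state A at pos -1, read 0 -> (A,0)->write 0,move L,goto C. Now: state=C, head=-2, tape[-4..4]=011000010 (head:   ^)
Step 2: in state C at pos -2, read 1 -> (C,1)->write 0,move R,goto C. Now: state=C, head=-1, tape[-4..4]=010000010 (head:    ^)
Step 3: in state C at pos -1, read 0 -> (C,0)->write 1,move R,goto A. Now: state=A, head=0, tape[-4..4]=010100010 (head:     ^)
Step 4: in state A at pos 0, read 0 -> (A,0)->write 0,move L,goto C. Now: state=C, head=-1, tape[-4..4]=010100010 (head:    ^)
Step 5: in state C at pos -1, read 1 -> (C,1)->write 0,move R,goto C. Now: state=C, head=0, tape[-4..4]=010000010 (head:     ^)
Step 6: in state C at pos 0, read 0 -> (C,0)->write 1,move R,goto A. Now: state=A, head=1, tape[-4..4]=010010010 (head:      ^)
Head positions at steps 0..6: starting at -1, distinct positions visited = {-2, -1, 0, 1} -> 4 position(s)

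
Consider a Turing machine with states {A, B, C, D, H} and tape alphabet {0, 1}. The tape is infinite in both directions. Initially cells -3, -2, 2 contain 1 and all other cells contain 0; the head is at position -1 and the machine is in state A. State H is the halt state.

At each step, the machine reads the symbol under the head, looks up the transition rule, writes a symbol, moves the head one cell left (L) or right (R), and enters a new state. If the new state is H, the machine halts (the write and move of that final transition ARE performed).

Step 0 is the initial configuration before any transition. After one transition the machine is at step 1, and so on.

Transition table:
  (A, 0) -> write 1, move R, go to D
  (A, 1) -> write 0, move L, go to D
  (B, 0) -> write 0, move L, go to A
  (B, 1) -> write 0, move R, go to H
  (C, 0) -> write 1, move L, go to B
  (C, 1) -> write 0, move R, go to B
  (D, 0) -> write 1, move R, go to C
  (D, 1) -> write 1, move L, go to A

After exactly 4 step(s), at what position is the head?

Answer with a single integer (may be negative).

Step 1: in state A at pos -1, read 0 -> (A,0)->write 1,move R,goto D. Now: state=D, head=0, tape[-4..3]=01110010 (head:     ^)
Step 2: in state D at pos 0, read 0 -> (D,0)->write 1,move R,goto C. Now: state=C, head=1, tape[-4..3]=01111010 (head:      ^)
Step 3: in state C at pos 1, read 0 -> (C,0)->write 1,move L,goto B. Now: state=B, head=0, tape[-4..3]=01111110 (head:     ^)
Step 4: in state B at pos 0, read 1 -> (B,1)->write 0,move R,goto H. Now: state=H, head=1, tape[-4..3]=01110110 (head:      ^)

Answer: 1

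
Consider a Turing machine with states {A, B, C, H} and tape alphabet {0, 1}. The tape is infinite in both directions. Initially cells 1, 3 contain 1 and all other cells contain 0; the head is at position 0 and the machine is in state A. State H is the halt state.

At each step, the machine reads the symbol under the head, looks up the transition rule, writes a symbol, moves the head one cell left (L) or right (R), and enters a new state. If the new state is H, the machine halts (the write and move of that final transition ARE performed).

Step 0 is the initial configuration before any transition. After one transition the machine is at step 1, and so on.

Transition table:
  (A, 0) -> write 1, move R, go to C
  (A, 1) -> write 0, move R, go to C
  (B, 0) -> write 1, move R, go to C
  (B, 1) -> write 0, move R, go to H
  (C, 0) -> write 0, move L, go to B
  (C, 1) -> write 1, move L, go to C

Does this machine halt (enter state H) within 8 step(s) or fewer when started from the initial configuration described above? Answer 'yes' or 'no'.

Answer: yes

Derivation:
Step 1: in state A at pos 0, read 0 -> (A,0)->write 1,move R,goto C. Now: state=C, head=1, tape[-1..4]=011010 (head:   ^)
Step 2: in state C at pos 1, read 1 -> (C,1)->write 1,move L,goto C. Now: state=C, head=0, tape[-1..4]=011010 (head:  ^)
Step 3: in state C at pos 0, read 1 -> (C,1)->write 1,move L,goto C. Now: state=C, head=-1, tape[-2..4]=0011010 (head:  ^)
Step 4: in state C at pos -1, read 0 -> (C,0)->write 0,move L,goto B. Now: state=B, head=-2, tape[-3..4]=00011010 (head:  ^)
Step 5: in state B at pos -2, read 0 -> (B,0)->write 1,move R,goto C. Now: state=C, head=-1, tape[-3..4]=01011010 (head:   ^)
Step 6: in state C at pos -1, read 0 -> (C,0)->write 0,move L,goto B. Now: state=B, head=-2, tape[-3..4]=01011010 (head:  ^)
Step 7: in state B at pos -2, read 1 -> (B,1)->write 0,move R,goto H. Now: state=H, head=-1, tape[-3..4]=00011010 (head:   ^)
State H reached at step 7; 7 <= 8 -> yes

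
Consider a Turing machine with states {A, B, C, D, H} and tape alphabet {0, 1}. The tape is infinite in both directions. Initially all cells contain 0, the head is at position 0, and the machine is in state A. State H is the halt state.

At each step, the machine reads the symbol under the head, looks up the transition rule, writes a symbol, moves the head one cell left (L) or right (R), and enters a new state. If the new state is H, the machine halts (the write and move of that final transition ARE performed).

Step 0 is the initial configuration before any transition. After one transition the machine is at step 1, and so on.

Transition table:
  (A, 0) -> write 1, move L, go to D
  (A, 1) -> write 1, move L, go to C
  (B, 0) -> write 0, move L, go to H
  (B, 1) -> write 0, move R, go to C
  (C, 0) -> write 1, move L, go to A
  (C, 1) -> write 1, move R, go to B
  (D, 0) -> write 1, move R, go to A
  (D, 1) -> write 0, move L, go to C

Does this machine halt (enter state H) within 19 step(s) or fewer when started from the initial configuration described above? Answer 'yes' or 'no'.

Answer: yes

Derivation:
Step 1: in state A at pos 0, read 0 -> (A,0)->write 1,move L,goto D. Now: state=D, head=-1, tape[-2..1]=0010 (head:  ^)
Step 2: in state D at pos -1, read 0 -> (D,0)->write 1,move R,goto A. Now: state=A, head=0, tape[-2..1]=0110 (head:   ^)
Step 3: in state A at pos 0, read 1 -> (A,1)->write 1,move L,goto C. Now: state=C, head=-1, tape[-2..1]=0110 (head:  ^)
Step 4: in state C at pos -1, read 1 -> (C,1)->write 1,move R,goto B. Now: state=B, head=0, tape[-2..1]=0110 (head:   ^)
Step 5: in state B at pos 0, read 1 -> (B,1)->write 0,move R,goto C. Now: state=C, head=1, tape[-2..2]=01000 (head:    ^)
Step 6: in state C at pos 1, read 0 -> (C,0)->write 1,move L,goto A. Now: state=A, head=0, tape[-2..2]=01010 (head:   ^)
Step 7: in state A at pos 0, read 0 -> (A,0)->write 1,move L,goto D. Now: state=D, head=-1, tape[-2..2]=01110 (head:  ^)
Step 8: in state D at pos -1, read 1 -> (D,1)->write 0,move L,goto C. Now: state=C, head=-2, tape[-3..2]=000110 (head:  ^)
Step 9: in state C at pos -2, read 0 -> (C,0)->write 1,move L,goto A. Now: state=A, head=-3, tape[-4..2]=0010110 (head:  ^)
Step 10: in state A at pos -3, read 0 -> (A,0)->write 1,move L,goto D. Now: state=D, head=-4, tape[-5..2]=00110110 (head:  ^)
Step 11: in state D at pos -4, read 0 -> (D,0)->write 1,move R,goto A. Now: state=A, head=-3, tape[-5..2]=01110110 (head:   ^)
Step 12: in state A at pos -3, read 1 -> (A,1)->write 1,move L,goto C. Now: state=C, head=-4, tape[-5..2]=01110110 (head:  ^)
Step 13: in state C at pos -4, read 1 -> (C,1)->write 1,move R,goto B. Now: state=B, head=-3, tape[-5..2]=01110110 (head:   ^)
Step 14: in state B at pos -3, read 1 -> (B,1)->write 0,move R,goto C. Now: state=C, head=-2, tape[-5..2]=01010110 (head:    ^)
Step 15: in state C at pos -2, read 1 -> (C,1)->write 1,move R,goto B. Now: state=B, head=-1, tape[-5..2]=01010110 (head:     ^)
Step 16: in state B at pos -1, read 0 -> (B,0)->write 0,move L,goto H. Now: state=H, head=-2, tape[-5..2]=01010110 (head:    ^)
State H reached at step 16; 16 <= 19 -> yes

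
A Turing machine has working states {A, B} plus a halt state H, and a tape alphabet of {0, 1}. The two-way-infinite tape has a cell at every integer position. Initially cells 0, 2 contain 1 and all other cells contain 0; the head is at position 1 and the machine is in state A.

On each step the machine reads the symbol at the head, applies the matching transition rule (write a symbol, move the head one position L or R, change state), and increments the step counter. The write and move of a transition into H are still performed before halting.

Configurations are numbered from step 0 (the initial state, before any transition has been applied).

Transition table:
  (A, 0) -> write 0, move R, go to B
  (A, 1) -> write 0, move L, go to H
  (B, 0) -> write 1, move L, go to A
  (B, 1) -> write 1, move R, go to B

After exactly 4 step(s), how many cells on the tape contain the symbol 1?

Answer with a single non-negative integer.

Answer: 2

Derivation:
Step 1: in state A at pos 1, read 0 -> (A,0)->write 0,move R,goto B. Now: state=B, head=2, tape[-1..3]=01010 (head:    ^)
Step 2: in state B at pos 2, read 1 -> (B,1)->write 1,move R,goto B. Now: state=B, head=3, tape[-1..4]=010100 (head:     ^)
Step 3: in state B at pos 3, read 0 -> (B,0)->write 1,move L,goto A. Now: state=A, head=2, tape[-1..4]=010110 (head:    ^)
Step 4: in state A at pos 2, read 1 -> (A,1)->write 0,move L,goto H. Now: state=H, head=1, tape[-1..4]=010010 (head:   ^)
Cells containing 1 after step 4: {0, 3} -> 2 cell(s)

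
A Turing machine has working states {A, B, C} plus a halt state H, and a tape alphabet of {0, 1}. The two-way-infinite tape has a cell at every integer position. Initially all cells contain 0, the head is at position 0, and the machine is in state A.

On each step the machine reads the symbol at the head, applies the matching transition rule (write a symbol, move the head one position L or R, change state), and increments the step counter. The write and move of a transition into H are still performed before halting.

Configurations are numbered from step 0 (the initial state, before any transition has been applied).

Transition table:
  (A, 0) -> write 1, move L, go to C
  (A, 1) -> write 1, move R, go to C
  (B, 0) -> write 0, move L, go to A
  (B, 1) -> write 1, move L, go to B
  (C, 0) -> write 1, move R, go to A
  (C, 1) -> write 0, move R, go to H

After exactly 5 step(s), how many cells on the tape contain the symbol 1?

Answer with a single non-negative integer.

Answer: 4

Derivation:
Step 1: in state A at pos 0, read 0 -> (A,0)->write 1,move L,goto C. Now: state=C, head=-1, tape[-2..1]=0010 (head:  ^)
Step 2: in state C at pos -1, read 0 -> (C,0)->write 1,move R,goto A. Now: state=A, head=0, tape[-2..1]=0110 (head:   ^)
Step 3: in state A at pos 0, read 1 -> (A,1)->write 1,move R,goto C. Now: state=C, head=1, tape[-2..2]=01100 (head:    ^)
Step 4: in state C at pos 1, read 0 -> (C,0)->write 1,move R,goto A. Now: state=A, head=2, tape[-2..3]=011100 (head:     ^)
Step 5: in state A at pos 2, read 0 -> (A,0)->write 1,move L,goto C. Now: state=C, head=1, tape[-2..3]=011110 (head:    ^)
Cells containing 1 after step 5: {-1, 0, 1, 2} -> 4 cell(s)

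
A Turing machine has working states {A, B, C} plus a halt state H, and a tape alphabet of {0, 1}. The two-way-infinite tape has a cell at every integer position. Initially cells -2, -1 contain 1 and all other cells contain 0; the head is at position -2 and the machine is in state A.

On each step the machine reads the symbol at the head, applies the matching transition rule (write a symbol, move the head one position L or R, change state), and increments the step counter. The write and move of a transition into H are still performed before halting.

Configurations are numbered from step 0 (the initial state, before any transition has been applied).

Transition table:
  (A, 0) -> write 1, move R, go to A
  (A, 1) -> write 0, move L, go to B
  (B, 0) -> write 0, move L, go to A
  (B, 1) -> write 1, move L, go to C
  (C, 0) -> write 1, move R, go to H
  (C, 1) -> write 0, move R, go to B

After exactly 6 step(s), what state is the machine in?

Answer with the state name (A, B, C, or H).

Answer: B

Derivation:
Step 1: in state A at pos -2, read 1 -> (A,1)->write 0,move L,goto B. Now: state=B, head=-3, tape[-4..0]=00010 (head:  ^)
Step 2: in state B at pos -3, read 0 -> (B,0)->write 0,move L,goto A. Now: state=A, head=-4, tape[-5..0]=000010 (head:  ^)
Step 3: in state A at pos -4, read 0 -> (A,0)->write 1,move R,goto A. Now: state=A, head=-3, tape[-5..0]=010010 (head:   ^)
Step 4: in state A at pos -3, read 0 -> (A,0)->write 1,move R,goto A. Now: state=A, head=-2, tape[-5..0]=011010 (head:    ^)
Step 5: in state A at pos -2, read 0 -> (A,0)->write 1,move R,goto A. Now: state=A, head=-1, tape[-5..0]=011110 (head:     ^)
Step 6: in state A at pos -1, read 1 -> (A,1)->write 0,move L,goto B. Now: state=B, head=-2, tape[-5..0]=011100 (head:    ^)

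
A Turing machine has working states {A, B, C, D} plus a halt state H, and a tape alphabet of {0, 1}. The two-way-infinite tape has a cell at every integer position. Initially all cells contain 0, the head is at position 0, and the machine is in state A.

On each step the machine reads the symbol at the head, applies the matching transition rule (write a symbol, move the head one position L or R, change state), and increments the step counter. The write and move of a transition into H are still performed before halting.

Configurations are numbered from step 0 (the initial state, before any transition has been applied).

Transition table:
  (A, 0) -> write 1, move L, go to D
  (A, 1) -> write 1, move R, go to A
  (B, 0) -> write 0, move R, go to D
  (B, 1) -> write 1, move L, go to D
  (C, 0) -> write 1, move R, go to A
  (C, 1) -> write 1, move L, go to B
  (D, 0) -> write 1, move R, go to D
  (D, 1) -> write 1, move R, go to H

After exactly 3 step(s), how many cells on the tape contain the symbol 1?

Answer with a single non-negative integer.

Step 1: in state A at pos 0, read 0 -> (A,0)->write 1,move L,goto D. Now: state=D, head=-1, tape[-2..1]=0010 (head:  ^)
Step 2: in state D at pos -1, read 0 -> (D,0)->write 1,move R,goto D. Now: state=D, head=0, tape[-2..1]=0110 (head:   ^)
Step 3: in state D at pos 0, read 1 -> (D,1)->write 1,move R,goto H. Now: state=H, head=1, tape[-2..2]=01100 (head:    ^)
Cells containing 1 after step 3: {-1, 0} -> 2 cell(s)

Answer: 2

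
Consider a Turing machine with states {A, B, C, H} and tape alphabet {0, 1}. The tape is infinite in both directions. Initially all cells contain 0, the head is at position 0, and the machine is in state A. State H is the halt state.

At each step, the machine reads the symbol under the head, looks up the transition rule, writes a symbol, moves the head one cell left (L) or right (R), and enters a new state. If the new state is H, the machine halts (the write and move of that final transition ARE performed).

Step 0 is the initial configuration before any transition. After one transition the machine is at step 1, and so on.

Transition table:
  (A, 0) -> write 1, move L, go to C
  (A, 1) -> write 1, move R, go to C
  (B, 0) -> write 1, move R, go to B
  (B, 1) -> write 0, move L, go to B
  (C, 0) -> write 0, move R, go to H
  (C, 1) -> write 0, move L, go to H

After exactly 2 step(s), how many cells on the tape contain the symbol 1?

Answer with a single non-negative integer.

Step 1: in state A at pos 0, read 0 -> (A,0)->write 1,move L,goto C. Now: state=C, head=-1, tape[-2..1]=0010 (head:  ^)
Step 2: in state C at pos -1, read 0 -> (C,0)->write 0,move R,goto H. Now: state=H, head=0, tape[-2..1]=0010 (head:   ^)
Cells containing 1 after step 2: {0} -> 1 cell(s)

Answer: 1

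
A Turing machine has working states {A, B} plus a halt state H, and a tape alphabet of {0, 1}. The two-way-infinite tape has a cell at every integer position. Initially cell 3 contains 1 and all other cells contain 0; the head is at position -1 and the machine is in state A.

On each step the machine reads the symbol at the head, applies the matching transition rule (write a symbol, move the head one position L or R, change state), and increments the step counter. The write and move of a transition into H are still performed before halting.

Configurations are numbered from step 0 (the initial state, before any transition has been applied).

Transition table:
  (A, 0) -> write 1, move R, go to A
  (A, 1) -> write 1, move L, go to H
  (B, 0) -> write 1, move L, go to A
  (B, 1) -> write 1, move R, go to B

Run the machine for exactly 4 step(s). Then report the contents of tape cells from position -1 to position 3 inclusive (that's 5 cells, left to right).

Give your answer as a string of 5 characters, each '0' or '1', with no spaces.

Answer: 11111

Derivation:
Step 1: in state A at pos -1, read 0 -> (A,0)->write 1,move R,goto A. Now: state=A, head=0, tape[-2..4]=0100010 (head:   ^)
Step 2: in state A at pos 0, read 0 -> (A,0)->write 1,move R,goto A. Now: state=A, head=1, tape[-2..4]=0110010 (head:    ^)
Step 3: in state A at pos 1, read 0 -> (A,0)->write 1,move R,goto A. Now: state=A, head=2, tape[-2..4]=0111010 (head:     ^)
Step 4: in state A at pos 2, read 0 -> (A,0)->write 1,move R,goto A. Now: state=A, head=3, tape[-2..4]=0111110 (head:      ^)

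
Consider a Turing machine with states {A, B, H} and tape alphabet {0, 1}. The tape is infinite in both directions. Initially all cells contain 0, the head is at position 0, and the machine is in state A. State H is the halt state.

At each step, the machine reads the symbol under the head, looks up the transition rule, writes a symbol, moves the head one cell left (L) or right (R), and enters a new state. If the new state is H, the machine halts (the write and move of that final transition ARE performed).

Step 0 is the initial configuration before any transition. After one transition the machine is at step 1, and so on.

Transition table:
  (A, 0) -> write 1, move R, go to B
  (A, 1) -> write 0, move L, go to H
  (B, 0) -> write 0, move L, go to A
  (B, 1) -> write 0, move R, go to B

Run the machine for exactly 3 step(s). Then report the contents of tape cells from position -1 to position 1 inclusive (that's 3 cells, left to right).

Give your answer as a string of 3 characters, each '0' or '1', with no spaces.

Answer: 000

Derivation:
Step 1: in state A at pos 0, read 0 -> (A,0)->write 1,move R,goto B. Now: state=B, head=1, tape[-1..2]=0100 (head:   ^)
Step 2: in state B at pos 1, read 0 -> (B,0)->write 0,move L,goto A. Now: state=A, head=0, tape[-1..2]=0100 (head:  ^)
Step 3: in state A at pos 0, read 1 -> (A,1)->write 0,move L,goto H. Now: state=H, head=-1, tape[-2..2]=00000 (head:  ^)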